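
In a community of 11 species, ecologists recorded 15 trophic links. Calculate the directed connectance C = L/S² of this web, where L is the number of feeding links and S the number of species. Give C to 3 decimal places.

The web has S = 11 species and L = 15 feeding links.
C = L / S² = 15 / 121 = 0.1240 ≈ 0.124.

C = 0.124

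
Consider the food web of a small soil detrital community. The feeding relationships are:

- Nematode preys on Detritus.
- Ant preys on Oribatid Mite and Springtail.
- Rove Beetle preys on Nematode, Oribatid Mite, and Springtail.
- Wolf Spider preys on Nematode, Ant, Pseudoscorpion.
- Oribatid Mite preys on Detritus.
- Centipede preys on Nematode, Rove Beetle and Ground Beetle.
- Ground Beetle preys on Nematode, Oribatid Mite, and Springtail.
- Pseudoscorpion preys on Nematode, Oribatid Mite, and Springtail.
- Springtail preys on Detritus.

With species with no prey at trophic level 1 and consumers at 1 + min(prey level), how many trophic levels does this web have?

Basal resources (level 1): Detritus.
Following each consumer down to its lowest-level prey: Detritus → Nematode → Centipede (levels 1 through 3).
All prey of Centipede (Nematode 2, Ground Beetle 3, Rove Beetle 3) are at level 2 or above, so Centipede is at level 1 + 2 = 3.
Every consumer has at least one prey at level 2 or below, so none exceeds level 3.

3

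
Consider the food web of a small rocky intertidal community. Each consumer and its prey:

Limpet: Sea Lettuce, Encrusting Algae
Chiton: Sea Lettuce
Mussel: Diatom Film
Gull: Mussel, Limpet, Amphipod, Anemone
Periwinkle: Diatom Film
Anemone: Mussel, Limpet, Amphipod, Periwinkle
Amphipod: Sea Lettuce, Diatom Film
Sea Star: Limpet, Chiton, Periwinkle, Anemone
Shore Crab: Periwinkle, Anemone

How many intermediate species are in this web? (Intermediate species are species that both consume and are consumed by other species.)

6

Intermediate species (has both prey and predators): Mussel, Limpet, Chiton, Amphipod, Periwinkle, Anemone.
Count: 6.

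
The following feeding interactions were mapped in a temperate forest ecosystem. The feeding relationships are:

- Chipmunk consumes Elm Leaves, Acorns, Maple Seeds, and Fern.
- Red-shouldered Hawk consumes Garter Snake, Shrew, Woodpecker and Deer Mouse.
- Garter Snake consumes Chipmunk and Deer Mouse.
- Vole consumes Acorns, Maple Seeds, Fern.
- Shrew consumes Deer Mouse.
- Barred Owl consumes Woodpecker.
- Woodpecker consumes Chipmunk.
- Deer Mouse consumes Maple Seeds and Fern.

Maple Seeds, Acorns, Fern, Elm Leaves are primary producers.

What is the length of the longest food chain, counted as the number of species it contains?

4 species

One longest chain: Maple Seeds → Deer Mouse → Garter Snake → Red-shouldered Hawk.
It has 4 species and 3 links.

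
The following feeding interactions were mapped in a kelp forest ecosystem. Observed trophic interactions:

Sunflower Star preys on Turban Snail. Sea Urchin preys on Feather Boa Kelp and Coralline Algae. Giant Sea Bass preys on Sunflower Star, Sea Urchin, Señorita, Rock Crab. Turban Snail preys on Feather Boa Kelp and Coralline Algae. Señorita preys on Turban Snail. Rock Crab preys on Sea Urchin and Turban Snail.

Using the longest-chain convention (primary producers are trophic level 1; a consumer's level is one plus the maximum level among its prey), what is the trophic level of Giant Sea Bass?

Trophic level 4

Feather Boa Kelp is a producer → level 1.
Turban Snail eats Feather Boa Kelp (level 1); other prey at levels: Coralline Algae 1 → level 2.
Rock Crab eats Turban Snail (level 2); other prey at levels: Sea Urchin 2 → level 3.
Giant Sea Bass eats Rock Crab (level 3); other prey at levels: Sea Urchin 2, Sunflower Star 3, Señorita 3 → level 4.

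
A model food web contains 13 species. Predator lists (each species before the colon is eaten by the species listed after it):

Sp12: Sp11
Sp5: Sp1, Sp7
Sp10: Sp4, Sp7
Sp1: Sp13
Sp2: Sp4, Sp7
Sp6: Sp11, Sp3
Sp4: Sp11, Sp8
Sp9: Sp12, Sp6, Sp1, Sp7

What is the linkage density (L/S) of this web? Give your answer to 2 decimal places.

L/S = 1.23

There are L = 16 links among S = 13 species.
L/S = 16/13 = 1.2308 ≈ 1.23.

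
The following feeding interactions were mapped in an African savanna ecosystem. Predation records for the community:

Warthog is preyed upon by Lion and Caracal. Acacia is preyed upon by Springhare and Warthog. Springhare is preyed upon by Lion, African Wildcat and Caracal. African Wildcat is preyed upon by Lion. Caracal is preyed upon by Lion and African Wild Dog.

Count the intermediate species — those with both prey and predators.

4

Intermediate species (has both prey and predators): Springhare, Warthog, African Wildcat, Caracal.
Count: 4.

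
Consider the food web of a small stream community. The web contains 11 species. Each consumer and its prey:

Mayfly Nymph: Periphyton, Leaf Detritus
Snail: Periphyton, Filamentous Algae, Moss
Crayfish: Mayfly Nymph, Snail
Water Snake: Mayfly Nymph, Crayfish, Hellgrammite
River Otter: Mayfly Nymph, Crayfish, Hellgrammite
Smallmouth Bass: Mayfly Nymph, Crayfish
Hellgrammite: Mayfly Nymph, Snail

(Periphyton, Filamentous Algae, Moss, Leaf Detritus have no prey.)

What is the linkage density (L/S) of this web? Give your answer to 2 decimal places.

There are L = 17 links among S = 11 species.
L/S = 17/11 = 1.5455 ≈ 1.55.

L/S = 1.55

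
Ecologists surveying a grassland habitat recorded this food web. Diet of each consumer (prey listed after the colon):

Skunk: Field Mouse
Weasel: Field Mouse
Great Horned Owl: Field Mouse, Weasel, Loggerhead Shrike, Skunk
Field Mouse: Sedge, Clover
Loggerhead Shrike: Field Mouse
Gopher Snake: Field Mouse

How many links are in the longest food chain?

3 links

One longest chain: Sedge → Field Mouse → Weasel → Great Horned Owl.
It has 4 species and 3 links.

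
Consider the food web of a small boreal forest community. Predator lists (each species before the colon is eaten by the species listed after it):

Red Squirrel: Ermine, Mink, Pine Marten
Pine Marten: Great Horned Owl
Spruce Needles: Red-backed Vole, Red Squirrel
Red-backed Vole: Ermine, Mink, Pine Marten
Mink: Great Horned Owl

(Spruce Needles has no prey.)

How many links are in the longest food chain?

3 links

One longest chain: Spruce Needles → Red-backed Vole → Mink → Great Horned Owl.
It has 4 species and 3 links.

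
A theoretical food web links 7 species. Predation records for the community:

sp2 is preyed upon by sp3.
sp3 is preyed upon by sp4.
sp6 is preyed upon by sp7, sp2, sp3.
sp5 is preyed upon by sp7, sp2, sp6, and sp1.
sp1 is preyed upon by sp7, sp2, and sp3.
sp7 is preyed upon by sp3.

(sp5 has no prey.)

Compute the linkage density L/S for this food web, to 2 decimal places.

L/S = 1.86

There are L = 13 links among S = 7 species.
L/S = 13/7 = 1.8571 ≈ 1.86.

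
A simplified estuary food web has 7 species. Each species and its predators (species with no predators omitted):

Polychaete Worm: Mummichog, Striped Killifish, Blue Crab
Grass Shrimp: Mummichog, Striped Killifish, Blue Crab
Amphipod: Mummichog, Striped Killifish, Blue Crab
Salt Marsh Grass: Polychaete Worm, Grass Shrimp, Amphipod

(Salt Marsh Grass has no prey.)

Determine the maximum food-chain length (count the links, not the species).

One longest chain: Salt Marsh Grass → Polychaete Worm → Mummichog.
It has 3 species and 2 links.

2 links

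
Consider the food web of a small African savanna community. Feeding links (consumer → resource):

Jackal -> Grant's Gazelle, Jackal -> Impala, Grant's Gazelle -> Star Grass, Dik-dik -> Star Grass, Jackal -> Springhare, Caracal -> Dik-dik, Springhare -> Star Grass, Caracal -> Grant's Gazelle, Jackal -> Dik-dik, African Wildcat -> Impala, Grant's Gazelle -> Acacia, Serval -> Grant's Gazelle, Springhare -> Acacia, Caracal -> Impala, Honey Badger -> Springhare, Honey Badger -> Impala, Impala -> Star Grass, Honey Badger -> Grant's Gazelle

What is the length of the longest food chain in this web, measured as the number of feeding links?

2 links

One longest chain: Star Grass → Grant's Gazelle → Caracal.
It has 3 species and 2 links.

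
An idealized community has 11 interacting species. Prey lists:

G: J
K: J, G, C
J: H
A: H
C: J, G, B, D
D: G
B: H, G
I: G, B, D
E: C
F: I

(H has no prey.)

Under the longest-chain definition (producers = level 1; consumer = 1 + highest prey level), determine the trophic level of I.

Trophic level 5

H is a producer → level 1.
J eats H → level 2.
G eats J → level 3.
B eats G (level 3); other prey at levels: H 1 → level 4.
I eats B (level 4); other prey at levels: G 3, D 4 → level 5.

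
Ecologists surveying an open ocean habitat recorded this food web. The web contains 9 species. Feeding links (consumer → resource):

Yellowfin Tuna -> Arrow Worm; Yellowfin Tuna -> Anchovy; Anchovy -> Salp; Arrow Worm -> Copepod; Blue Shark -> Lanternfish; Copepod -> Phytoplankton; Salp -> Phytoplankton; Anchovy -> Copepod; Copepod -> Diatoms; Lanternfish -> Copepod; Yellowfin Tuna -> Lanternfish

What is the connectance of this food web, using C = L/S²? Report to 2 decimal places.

C = 0.14

The web has S = 9 species and L = 11 feeding links.
C = L / S² = 11 / 81 = 0.1358 ≈ 0.14.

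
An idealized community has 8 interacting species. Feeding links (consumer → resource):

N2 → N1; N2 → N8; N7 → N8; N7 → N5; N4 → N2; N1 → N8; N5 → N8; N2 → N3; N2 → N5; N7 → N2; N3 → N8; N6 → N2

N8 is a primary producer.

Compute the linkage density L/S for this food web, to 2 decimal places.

L/S = 1.50

There are L = 12 links among S = 8 species.
L/S = 12/8 = 1.5000 ≈ 1.50.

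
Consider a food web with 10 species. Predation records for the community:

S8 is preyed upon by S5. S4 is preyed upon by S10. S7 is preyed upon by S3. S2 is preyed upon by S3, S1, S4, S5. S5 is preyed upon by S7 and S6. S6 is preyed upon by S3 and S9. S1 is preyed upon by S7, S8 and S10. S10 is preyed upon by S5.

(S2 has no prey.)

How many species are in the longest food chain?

One longest chain: S2 → S1 → S8 → S5 → S7 → S3.
It has 6 species and 5 links.

6 species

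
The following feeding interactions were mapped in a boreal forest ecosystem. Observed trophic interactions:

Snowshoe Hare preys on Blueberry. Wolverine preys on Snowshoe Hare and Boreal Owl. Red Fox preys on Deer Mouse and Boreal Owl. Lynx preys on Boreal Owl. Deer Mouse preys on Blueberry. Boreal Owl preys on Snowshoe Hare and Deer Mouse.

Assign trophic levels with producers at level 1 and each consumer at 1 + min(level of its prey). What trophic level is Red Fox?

Trophic level 3

Blueberry is a producer → level 1.
Deer Mouse eats Blueberry → level 2.
Red Fox eats Deer Mouse → level 3.
No prey of Red Fox is below level 2, so 3 is the minimum.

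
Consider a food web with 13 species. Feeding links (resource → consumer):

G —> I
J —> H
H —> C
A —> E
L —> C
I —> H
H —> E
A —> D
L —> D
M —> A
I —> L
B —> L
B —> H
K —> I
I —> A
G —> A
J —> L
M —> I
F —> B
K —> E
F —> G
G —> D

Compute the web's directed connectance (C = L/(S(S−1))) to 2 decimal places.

The web has S = 13 species and L = 22 feeding links.
C = L / (S(S−1)) = 22 / 156 = 0.1410 ≈ 0.14.

C = 0.14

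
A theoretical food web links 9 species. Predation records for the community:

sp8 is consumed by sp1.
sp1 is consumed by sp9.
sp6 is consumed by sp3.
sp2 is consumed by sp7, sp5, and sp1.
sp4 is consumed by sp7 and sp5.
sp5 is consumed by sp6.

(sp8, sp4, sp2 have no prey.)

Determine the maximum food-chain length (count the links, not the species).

One longest chain: sp4 → sp5 → sp6 → sp3.
It has 4 species and 3 links.

3 links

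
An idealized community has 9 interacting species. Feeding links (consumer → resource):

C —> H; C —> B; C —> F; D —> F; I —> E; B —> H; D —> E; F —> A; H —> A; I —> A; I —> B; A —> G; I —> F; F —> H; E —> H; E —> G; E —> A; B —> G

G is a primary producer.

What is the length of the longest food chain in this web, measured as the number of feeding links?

4 links

One longest chain: G → A → H → B → I.
It has 5 species and 4 links.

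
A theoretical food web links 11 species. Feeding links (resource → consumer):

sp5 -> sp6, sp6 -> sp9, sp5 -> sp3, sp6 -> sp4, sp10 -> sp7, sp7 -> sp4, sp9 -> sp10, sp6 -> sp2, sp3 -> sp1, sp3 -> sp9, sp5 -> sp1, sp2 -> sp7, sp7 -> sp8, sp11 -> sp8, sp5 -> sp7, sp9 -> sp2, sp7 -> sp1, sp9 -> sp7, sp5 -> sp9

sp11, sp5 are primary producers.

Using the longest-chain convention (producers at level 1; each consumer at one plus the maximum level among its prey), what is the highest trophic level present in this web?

Producers (level 1): sp11, sp5.
sp5 → sp6 → sp9 → sp2 → sp7 → sp1 gives sp1 level 6.
No species has a prey at level 6, so no species reaches level 7.

6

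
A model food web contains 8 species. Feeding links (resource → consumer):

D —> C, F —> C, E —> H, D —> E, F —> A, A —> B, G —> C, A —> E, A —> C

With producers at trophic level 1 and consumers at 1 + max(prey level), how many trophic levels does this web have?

4

Producers (level 1): F, D, G.
F → A → E → H gives H level 4.
No species has a prey at level 4, so no species reaches level 5.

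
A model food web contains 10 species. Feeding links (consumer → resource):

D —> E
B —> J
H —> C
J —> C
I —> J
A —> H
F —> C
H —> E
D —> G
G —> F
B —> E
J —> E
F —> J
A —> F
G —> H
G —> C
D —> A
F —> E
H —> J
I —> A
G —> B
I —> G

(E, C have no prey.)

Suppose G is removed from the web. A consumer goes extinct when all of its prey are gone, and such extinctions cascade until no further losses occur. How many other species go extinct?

0

Remove G.
Every predator of it retains at least one other prey: D still has E, A; I still has J, A.
No consumer loses all prey, so no secondary extinctions occur.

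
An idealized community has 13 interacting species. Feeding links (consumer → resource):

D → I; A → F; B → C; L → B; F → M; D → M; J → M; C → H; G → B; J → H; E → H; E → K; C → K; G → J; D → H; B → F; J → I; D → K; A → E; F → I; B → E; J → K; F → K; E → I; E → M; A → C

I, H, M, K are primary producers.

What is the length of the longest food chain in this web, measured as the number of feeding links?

One longest chain: H → C → B → G.
It has 4 species and 3 links.

3 links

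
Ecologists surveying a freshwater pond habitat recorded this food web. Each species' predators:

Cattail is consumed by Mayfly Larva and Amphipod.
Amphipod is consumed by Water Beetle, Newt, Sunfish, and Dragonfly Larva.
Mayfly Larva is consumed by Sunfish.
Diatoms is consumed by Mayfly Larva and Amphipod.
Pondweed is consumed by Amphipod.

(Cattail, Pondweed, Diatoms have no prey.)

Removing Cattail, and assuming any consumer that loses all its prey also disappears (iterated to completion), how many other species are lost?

Remove Cattail.
Every predator of it retains at least one other prey: Mayfly Larva still has Diatoms; Amphipod still has Pondweed, Diatoms.
No consumer loses all prey, so no secondary extinctions occur.

0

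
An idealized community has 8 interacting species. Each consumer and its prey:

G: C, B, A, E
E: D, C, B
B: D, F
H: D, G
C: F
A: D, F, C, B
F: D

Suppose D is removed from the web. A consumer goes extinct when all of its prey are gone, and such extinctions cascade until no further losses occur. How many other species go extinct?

Remove D.
Round 1: F (all prey gone) → extinct.
Round 2: C (all prey gone), B (all prey gone) → extinct.
Round 3: A (all prey gone), E (all prey gone) → extinct.
Round 4: G (all prey gone) → extinct.
Round 5: H (all prey gone) → extinct.
No further losses. Total secondary extinctions: 7.

7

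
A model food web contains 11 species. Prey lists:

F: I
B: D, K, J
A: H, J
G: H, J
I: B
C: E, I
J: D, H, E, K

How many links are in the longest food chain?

4 links

One longest chain: D → J → B → I → C.
It has 5 species and 4 links.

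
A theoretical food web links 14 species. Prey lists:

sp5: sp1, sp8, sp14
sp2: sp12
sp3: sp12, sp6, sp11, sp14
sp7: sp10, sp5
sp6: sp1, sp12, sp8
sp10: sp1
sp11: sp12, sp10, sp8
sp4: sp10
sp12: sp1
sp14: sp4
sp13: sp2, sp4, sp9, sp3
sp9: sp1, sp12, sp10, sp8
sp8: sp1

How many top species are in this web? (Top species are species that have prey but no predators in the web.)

2

Top species (has prey, but nothing eats it): sp7, sp13.
Count: 2.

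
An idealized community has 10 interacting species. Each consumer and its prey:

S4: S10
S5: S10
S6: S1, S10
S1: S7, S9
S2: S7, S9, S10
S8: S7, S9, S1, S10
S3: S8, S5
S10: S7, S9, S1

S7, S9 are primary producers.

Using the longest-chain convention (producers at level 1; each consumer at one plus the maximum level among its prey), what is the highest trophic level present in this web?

5

Producers (level 1): S7, S9.
S7 → S1 → S10 → S8 → S3 gives S3 level 5.
No species has a prey at level 5, so no species reaches level 6.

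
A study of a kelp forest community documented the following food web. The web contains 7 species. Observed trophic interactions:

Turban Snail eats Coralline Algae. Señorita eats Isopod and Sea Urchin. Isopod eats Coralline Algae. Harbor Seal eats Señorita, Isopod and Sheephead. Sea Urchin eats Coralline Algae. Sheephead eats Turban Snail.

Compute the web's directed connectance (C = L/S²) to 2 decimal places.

The web has S = 7 species and L = 9 feeding links.
C = L / S² = 9 / 49 = 0.1837 ≈ 0.18.

C = 0.18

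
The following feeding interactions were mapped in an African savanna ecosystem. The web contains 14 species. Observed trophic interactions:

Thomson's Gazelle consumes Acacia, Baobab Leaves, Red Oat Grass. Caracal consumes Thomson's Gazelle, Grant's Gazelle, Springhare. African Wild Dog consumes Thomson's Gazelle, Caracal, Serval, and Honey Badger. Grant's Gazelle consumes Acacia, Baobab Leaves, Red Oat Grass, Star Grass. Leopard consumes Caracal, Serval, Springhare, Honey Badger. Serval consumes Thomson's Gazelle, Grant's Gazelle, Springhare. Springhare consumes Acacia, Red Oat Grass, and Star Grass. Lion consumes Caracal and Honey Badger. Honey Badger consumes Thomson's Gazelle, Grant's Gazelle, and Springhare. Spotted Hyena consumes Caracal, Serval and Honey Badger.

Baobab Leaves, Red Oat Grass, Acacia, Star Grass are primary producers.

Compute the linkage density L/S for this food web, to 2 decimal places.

L/S = 2.29

There are L = 32 links among S = 14 species.
L/S = 32/14 = 2.2857 ≈ 2.29.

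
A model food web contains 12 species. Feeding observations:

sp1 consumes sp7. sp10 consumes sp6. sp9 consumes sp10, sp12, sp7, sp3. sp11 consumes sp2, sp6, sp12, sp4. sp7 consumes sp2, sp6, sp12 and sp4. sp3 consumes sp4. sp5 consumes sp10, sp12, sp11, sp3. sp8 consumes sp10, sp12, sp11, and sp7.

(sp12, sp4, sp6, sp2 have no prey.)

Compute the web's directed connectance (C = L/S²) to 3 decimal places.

C = 0.160

The web has S = 12 species and L = 23 feeding links.
C = L / S² = 23 / 144 = 0.1597 ≈ 0.160.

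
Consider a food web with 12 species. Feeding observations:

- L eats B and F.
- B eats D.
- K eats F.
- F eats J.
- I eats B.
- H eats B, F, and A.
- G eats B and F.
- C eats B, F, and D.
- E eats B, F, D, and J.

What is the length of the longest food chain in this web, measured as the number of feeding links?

2 links

One longest chain: J → F → C.
It has 3 species and 2 links.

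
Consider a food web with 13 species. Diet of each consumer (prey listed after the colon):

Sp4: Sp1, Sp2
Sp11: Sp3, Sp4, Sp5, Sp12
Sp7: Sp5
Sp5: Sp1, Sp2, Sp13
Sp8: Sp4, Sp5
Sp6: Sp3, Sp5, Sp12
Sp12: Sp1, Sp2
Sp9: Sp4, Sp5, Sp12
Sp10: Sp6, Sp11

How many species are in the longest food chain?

One longest chain: Sp1 → Sp4 → Sp11 → Sp10.
It has 4 species and 3 links.

4 species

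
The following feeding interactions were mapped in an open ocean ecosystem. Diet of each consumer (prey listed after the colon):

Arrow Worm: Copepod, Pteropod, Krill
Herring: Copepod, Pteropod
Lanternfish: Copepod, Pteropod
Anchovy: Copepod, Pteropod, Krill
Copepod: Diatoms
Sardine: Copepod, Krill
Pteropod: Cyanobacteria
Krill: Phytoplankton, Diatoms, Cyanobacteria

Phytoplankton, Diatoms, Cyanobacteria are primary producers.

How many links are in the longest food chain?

One longest chain: Diatoms → Copepod → Anchovy.
It has 3 species and 2 links.

2 links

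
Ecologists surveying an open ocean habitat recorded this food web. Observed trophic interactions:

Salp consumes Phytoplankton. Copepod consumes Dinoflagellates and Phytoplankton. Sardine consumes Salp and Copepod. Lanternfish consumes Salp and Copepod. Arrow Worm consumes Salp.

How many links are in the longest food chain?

One longest chain: Dinoflagellates → Copepod → Sardine.
It has 3 species and 2 links.

2 links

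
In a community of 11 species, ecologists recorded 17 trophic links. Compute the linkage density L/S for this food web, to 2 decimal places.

There are L = 17 links among S = 11 species.
L/S = 17/11 = 1.5455 ≈ 1.55.

L/S = 1.55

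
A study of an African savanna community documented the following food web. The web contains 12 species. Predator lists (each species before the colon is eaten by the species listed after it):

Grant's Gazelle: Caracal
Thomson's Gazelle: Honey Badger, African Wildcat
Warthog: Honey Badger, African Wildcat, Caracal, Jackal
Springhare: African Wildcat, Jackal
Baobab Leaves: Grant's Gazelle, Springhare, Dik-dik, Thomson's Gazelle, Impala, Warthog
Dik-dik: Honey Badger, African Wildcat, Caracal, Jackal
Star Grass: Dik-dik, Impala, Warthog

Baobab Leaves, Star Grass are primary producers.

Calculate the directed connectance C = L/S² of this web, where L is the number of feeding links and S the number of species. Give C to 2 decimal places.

The web has S = 12 species and L = 22 feeding links.
C = L / S² = 22 / 144 = 0.1528 ≈ 0.15.

C = 0.15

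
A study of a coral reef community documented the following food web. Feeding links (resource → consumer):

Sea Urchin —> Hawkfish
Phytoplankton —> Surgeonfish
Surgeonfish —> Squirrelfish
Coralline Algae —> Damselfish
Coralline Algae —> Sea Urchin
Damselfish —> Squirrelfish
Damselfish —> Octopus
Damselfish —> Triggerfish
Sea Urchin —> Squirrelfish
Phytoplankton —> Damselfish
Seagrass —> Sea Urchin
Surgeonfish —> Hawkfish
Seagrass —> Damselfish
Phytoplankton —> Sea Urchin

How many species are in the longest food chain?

One longest chain: Seagrass → Damselfish → Triggerfish.
It has 3 species and 2 links.

3 species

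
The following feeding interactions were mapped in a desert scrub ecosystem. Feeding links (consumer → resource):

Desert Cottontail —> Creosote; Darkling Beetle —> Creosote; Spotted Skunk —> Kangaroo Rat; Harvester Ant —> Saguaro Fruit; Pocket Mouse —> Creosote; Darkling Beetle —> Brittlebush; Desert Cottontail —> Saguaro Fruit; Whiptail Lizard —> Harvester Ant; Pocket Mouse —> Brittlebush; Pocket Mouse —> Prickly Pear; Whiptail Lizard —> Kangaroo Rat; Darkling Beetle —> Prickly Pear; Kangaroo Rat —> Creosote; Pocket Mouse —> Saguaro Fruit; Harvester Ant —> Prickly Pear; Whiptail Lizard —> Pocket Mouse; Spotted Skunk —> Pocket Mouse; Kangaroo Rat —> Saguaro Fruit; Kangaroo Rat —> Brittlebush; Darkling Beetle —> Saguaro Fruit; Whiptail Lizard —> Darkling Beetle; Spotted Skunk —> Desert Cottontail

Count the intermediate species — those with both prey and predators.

5

Intermediate species (has both prey and predators): Desert Cottontail, Harvester Ant, Darkling Beetle, Pocket Mouse, Kangaroo Rat.
Count: 5.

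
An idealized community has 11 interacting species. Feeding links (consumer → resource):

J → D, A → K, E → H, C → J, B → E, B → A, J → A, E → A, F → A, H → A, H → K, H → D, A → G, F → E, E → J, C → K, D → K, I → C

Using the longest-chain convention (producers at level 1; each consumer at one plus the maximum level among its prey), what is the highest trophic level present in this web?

5

Producers (level 1): G, K.
K → D → J → E → B gives B level 5.
No species has a prey at level 5, so no species reaches level 6.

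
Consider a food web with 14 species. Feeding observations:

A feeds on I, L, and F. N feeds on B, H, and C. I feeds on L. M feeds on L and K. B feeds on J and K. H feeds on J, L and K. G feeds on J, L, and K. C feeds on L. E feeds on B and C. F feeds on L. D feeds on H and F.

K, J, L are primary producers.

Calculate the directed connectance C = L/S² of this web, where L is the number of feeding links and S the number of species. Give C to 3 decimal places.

C = 0.117

The web has S = 14 species and L = 23 feeding links.
C = L / S² = 23 / 196 = 0.1173 ≈ 0.117.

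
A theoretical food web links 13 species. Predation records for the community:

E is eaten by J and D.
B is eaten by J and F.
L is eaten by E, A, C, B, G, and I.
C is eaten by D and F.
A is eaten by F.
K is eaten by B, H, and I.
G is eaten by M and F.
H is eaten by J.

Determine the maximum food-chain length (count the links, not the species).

2 links

One longest chain: L → C → F.
It has 3 species and 2 links.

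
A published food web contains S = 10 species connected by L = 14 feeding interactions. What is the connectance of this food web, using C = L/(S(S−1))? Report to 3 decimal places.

The web has S = 10 species and L = 14 feeding links.
C = L / (S(S−1)) = 14 / 90 = 0.1556 ≈ 0.156.

C = 0.156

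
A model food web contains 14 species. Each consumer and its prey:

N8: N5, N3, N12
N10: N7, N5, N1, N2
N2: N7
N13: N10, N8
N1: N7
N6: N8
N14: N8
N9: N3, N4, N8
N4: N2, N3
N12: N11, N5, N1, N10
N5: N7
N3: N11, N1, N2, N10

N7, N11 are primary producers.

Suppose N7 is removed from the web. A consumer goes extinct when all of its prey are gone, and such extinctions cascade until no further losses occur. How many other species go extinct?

4

Remove N7.
Round 1: N5 (all prey gone), N1 (all prey gone), N2 (all prey gone) → extinct.
Round 2: N10 (all prey gone) → extinct.
No further losses. Total secondary extinctions: 4.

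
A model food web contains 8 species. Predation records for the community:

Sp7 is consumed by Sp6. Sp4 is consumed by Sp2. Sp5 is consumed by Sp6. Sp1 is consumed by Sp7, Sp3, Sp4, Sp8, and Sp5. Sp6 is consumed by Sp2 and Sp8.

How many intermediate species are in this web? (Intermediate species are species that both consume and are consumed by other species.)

4

Intermediate species (has both prey and predators): Sp7, Sp5, Sp4, Sp6.
Count: 4.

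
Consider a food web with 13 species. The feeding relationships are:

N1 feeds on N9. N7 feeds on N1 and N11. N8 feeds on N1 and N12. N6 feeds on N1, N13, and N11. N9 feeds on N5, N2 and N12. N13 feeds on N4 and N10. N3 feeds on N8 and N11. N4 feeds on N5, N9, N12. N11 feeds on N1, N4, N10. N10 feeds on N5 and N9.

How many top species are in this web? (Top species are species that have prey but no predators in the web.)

3

Top species (has prey, but nothing eats it): N7, N6, N3.
Count: 3.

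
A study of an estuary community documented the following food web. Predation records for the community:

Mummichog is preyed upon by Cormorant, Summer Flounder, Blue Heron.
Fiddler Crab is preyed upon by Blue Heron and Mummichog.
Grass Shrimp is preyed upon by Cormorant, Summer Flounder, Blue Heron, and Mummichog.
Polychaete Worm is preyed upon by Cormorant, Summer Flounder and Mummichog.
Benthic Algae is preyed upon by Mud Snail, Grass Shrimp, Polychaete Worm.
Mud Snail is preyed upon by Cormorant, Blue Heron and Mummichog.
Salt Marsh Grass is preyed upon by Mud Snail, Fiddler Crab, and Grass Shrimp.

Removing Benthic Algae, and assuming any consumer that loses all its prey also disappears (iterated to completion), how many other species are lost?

1

Remove Benthic Algae.
Round 1: Polychaete Worm (all prey gone) → extinct.
No further losses. Total secondary extinctions: 1.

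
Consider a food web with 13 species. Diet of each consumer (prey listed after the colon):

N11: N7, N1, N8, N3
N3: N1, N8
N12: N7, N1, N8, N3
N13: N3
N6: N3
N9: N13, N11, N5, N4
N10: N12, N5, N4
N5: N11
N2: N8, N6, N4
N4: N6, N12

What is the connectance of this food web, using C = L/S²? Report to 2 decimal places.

C = 0.15

The web has S = 13 species and L = 25 feeding links.
C = L / S² = 25 / 169 = 0.1479 ≈ 0.15.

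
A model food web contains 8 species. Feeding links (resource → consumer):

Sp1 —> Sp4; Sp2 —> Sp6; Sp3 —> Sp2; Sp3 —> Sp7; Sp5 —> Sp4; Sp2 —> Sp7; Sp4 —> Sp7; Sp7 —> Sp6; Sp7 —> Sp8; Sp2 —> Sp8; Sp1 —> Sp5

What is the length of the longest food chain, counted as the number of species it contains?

5 species

One longest chain: Sp1 → Sp5 → Sp4 → Sp7 → Sp6.
It has 5 species and 4 links.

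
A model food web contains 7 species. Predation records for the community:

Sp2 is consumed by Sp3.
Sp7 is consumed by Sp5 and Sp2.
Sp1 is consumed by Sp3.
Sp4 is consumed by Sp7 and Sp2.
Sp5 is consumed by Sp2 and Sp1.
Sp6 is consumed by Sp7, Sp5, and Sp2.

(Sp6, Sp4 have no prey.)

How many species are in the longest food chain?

One longest chain: Sp6 → Sp7 → Sp5 → Sp2 → Sp3.
It has 5 species and 4 links.

5 species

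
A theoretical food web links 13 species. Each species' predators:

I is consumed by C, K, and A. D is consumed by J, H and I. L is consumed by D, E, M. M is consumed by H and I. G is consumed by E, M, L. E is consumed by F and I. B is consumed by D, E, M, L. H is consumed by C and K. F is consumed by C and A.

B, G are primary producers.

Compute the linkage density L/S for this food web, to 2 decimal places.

L/S = 1.85

There are L = 24 links among S = 13 species.
L/S = 24/13 = 1.8462 ≈ 1.85.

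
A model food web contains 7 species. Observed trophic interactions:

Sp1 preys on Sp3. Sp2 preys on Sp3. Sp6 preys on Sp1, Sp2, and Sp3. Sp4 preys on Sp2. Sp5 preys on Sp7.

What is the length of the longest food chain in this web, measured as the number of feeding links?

One longest chain: Sp3 → Sp2 → Sp4.
It has 3 species and 2 links.

2 links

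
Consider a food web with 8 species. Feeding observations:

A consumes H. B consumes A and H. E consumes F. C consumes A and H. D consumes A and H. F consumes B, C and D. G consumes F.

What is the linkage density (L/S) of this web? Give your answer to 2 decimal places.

L/S = 1.50

There are L = 12 links among S = 8 species.
L/S = 12/8 = 1.5000 ≈ 1.50.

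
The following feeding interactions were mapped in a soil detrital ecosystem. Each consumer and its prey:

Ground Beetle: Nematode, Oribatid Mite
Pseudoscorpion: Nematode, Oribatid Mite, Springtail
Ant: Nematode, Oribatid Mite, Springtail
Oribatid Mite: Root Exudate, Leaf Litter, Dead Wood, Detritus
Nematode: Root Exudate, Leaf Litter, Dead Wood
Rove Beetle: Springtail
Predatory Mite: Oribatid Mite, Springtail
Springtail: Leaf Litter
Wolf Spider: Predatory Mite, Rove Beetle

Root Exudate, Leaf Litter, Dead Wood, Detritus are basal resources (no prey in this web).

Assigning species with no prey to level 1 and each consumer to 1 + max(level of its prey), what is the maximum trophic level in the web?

Basal resources (level 1): Root Exudate, Leaf Litter, Dead Wood, Detritus.
Root Exudate → Oribatid Mite → Predatory Mite → Wolf Spider gives Wolf Spider level 4.
No species has a prey at level 4, so no species reaches level 5.

4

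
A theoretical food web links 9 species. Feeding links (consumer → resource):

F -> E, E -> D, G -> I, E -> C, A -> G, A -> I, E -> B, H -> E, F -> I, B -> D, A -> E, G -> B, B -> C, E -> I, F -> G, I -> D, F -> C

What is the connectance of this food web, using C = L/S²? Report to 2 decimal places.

The web has S = 9 species and L = 17 feeding links.
C = L / S² = 17 / 81 = 0.2099 ≈ 0.21.

C = 0.21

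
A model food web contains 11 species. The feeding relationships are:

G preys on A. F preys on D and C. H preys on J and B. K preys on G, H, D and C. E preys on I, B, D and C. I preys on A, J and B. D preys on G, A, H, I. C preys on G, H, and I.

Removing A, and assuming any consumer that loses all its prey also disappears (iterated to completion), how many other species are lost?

Remove A.
Round 1: G (all prey gone) → extinct.
No further losses. Total secondary extinctions: 1.

1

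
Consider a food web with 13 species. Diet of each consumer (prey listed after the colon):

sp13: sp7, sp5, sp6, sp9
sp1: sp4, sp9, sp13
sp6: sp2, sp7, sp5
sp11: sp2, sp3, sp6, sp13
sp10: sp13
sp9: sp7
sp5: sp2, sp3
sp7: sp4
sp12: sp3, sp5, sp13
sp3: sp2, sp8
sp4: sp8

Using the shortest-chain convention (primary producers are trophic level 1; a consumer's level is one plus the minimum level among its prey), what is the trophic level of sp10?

sp2 is a producer → level 1.
sp5 eats sp2 → level 2.
sp13 eats sp5 → level 3.
sp10 eats sp13 → level 4.
No prey of sp10 is below level 3, so 4 is the minimum.

Trophic level 4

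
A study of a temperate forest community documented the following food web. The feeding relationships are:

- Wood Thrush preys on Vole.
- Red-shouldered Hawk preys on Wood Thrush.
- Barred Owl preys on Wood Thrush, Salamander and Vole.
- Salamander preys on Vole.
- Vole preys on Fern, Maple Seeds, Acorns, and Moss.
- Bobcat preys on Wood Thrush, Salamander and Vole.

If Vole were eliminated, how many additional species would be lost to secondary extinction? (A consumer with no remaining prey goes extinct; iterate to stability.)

5

Remove Vole.
Round 1: Salamander (all prey gone), Wood Thrush (all prey gone) → extinct.
Round 2: Bobcat (all prey gone), Barred Owl (all prey gone), Red-shouldered Hawk (all prey gone) → extinct.
No further losses. Total secondary extinctions: 5.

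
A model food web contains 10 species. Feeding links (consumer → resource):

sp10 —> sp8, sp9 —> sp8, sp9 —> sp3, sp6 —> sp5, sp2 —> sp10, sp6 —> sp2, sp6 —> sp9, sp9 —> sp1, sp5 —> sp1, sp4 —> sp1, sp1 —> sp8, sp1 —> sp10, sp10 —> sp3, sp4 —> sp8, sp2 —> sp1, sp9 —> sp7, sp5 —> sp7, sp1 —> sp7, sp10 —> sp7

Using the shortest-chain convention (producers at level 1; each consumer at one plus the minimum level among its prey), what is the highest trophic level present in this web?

3

Producers (level 1): sp3, sp8, sp7.
Following each consumer down to its lowest-level prey: sp3 → sp10 → sp2 (levels 1 through 3).
All prey of sp2 (sp10 2, sp1 2) are at level 2 or above, so sp2 is at level 1 + 2 = 3.
Every consumer has at least one prey at level 2 or below, so none exceeds level 3.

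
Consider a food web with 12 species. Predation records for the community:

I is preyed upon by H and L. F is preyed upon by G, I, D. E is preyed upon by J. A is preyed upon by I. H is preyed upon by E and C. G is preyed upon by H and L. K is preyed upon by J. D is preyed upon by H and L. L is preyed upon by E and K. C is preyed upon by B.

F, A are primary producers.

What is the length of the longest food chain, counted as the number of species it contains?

5 species

One longest chain: F → I → H → C → B.
It has 5 species and 4 links.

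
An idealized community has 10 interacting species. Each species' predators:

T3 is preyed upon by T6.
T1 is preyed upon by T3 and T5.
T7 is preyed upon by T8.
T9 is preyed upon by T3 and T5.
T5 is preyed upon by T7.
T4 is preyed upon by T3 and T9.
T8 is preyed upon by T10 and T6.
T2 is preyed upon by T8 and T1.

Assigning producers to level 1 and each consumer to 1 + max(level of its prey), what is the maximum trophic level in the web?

Producers (level 1): T4, T2.
T4 → T9 → T5 → T7 → T8 → T6 gives T6 level 6.
No species has a prey at level 6, so no species reaches level 7.

6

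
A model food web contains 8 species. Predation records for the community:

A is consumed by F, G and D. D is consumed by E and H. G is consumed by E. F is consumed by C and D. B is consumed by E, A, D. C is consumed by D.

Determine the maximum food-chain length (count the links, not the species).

One longest chain: B → A → F → C → D → H.
It has 6 species and 5 links.

5 links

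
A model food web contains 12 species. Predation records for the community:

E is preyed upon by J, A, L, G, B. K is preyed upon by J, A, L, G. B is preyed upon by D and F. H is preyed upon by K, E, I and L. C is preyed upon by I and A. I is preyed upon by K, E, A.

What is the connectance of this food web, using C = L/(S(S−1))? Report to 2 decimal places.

C = 0.15

The web has S = 12 species and L = 20 feeding links.
C = L / (S(S−1)) = 20 / 132 = 0.1515 ≈ 0.15.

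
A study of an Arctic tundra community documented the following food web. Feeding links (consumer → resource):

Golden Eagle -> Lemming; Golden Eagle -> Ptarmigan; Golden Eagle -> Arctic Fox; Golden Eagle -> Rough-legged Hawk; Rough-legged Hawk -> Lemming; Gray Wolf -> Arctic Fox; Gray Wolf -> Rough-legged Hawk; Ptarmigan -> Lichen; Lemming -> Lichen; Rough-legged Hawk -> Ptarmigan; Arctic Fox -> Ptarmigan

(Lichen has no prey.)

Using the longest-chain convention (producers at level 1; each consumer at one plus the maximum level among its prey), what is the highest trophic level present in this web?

Producers (level 1): Lichen.
Lichen → Lemming → Rough-legged Hawk → Gray Wolf gives Gray Wolf level 4.
No species has a prey at level 4, so no species reaches level 5.

4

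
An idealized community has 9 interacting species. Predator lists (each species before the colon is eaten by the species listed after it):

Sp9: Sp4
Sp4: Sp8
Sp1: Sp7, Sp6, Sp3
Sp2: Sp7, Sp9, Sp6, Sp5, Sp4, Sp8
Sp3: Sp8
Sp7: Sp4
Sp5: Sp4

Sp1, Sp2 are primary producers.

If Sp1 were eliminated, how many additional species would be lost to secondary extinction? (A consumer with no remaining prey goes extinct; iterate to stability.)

Remove Sp1.
Round 1: Sp3 (all prey gone) → extinct.
No further losses. Total secondary extinctions: 1.

1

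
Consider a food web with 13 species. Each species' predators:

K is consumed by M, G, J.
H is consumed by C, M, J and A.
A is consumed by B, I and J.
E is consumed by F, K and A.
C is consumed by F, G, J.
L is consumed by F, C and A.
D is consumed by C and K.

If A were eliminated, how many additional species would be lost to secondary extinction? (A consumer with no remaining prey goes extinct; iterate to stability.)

2

Remove A.
Round 1: B (all prey gone), I (all prey gone) → extinct.
No further losses. Total secondary extinctions: 2.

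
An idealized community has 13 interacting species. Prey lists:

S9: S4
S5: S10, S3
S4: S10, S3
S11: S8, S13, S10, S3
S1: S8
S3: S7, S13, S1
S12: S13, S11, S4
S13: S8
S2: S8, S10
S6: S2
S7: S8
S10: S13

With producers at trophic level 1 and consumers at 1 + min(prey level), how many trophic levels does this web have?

Producers (level 1): S8.
Following each consumer down to its lowest-level prey: S8 → S13 → S10 → S4 → S9 (levels 1 through 5).
All prey of S9 (S4 4) are at level 4 or above, so S9 is at level 1 + 4 = 5.
Every consumer has at least one prey at level 4 or below, so none exceeds level 5.

5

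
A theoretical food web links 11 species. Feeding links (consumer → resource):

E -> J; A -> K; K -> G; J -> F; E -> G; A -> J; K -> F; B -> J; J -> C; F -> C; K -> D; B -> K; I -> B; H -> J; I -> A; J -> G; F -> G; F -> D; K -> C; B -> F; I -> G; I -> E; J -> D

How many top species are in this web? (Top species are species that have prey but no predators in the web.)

Top species (has prey, but nothing eats it): H, I.
Count: 2.

2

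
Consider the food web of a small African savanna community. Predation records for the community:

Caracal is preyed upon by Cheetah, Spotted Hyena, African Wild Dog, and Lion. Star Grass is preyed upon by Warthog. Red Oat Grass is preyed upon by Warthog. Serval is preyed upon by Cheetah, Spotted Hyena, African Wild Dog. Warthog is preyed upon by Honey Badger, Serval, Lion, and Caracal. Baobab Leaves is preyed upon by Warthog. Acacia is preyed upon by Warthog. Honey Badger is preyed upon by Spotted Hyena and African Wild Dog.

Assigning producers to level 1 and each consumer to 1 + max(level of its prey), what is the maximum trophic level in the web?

Producers (level 1): Baobab Leaves, Star Grass, Acacia, Red Oat Grass.
Baobab Leaves → Warthog → Caracal → Lion gives Lion level 4.
No species has a prey at level 4, so no species reaches level 5.

4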